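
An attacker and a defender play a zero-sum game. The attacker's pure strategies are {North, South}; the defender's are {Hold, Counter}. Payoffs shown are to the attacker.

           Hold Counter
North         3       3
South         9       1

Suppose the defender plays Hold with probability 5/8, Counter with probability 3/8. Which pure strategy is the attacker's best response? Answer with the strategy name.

Expected payoff of North: (5/8)·3 + (3/8)·3 = 3.
Expected payoff of South: (5/8)·9 + (3/8)·1 = 6.
The largest is 6, so the attacker's best response is South.

South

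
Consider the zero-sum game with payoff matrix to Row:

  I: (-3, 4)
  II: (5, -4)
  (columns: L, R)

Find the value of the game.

Row minima: I → -3, II → -4; maximin = -3.
Column maxima: L → 5, R → 4; minimax = 4.
-3 ≠ 4, so there is no saddle point; optimal play is mixed.
Let Row play I with probability p. Expected payoff against L: (-3)p + 5(1−p) = −8p + 5; against R: 4p + (-4)(1−p) = 8p − 4.
Setting these equal: −8p + 5 = 8p − 4 ⇒ −16p = -9 ⇒ p = 9/16, and the value is (-8)·(9/16) + 5 = 1/2.
For Column: with q = P(L), equating I's and II's payoffs gives −7q + 4 = 9q − 4 ⇒ q = 1/2.

1/2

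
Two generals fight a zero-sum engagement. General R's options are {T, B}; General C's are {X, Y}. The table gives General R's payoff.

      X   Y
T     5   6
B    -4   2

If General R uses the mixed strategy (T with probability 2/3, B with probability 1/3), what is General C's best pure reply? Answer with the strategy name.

If General C plays X, General R's expected payoff is (2/3)·5 + (1/3)·(-4) = 2.
If General C plays Y, General R's expected payoff is (2/3)·6 + (1/3)·2 = 14/3.
General C minimizes General R's payoff; the smallest is 2, so the best response is X.

X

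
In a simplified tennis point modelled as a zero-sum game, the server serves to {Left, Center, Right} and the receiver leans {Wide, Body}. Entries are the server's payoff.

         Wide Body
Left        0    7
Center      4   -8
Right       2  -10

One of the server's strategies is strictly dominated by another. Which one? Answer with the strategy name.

Right

Center gives a strictly higher payoff than Right against every column: 4 > 2, -8 > -10.
So Right is strictly dominated and the server never plays it.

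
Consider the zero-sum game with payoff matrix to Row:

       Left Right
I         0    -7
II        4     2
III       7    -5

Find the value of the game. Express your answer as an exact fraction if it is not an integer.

Row minima: I → -7, II → 2, III → -5; maximin = 2.
Column maxima: Left → 7, Right → 2; minimax = 2.
Since maximin = minimax = 2, there is a saddle point and the value is 2.

2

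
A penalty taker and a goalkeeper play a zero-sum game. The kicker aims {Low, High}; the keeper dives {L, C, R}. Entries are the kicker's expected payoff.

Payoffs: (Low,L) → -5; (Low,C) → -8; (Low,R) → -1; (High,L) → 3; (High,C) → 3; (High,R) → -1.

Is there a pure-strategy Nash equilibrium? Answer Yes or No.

Yes

Row minima: Low → -8, High → -1; maximin = -1.
Column maxima: L → 3, C → 3, R → -1; minimax = -1.
maximin = minimax = -1, so a saddle point exists.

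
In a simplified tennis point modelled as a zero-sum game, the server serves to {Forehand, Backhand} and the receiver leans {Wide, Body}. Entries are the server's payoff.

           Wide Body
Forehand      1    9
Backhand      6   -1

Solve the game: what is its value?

Row minima: Forehand → 1, Backhand → -1; maximin = 1.
Column maxima: Wide → 6, Body → 9; minimax = 6.
1 ≠ 6, so there is no saddle point; optimal play is mixed.
Let the server play Forehand with probability p. Expected payoff against Wide: 1p + 6(1−p) = −5p + 6; against Body: 9p + (-1)(1−p) = 10p − 1.
Setting these equal: −5p + 6 = 10p − 1 ⇒ −15p = -7 ⇒ p = 7/15, and the value is (-5)·(7/15) + 6 = 11/3.
For the receiver: with q = P(Wide), equating Forehand's and Backhand's payoffs gives −8q + 9 = 7q − 1 ⇒ q = 2/3.

11/3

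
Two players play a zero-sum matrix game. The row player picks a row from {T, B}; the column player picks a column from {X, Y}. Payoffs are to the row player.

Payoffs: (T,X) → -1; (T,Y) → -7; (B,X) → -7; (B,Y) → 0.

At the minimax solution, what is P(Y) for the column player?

6/13

Row minima: T → -7, B → -7; maximin = -7.
Column maxima: X → -1, Y → 0; minimax = -1.
-7 ≠ -1, so there is no saddle point; optimal play is mixed.
Let the row player play T with probability p. Expected payoff against X: (-1)p + (-7)(1−p) = 6p − 7; against Y: (-7)p + 0(1−p) = −7p.
Setting these equal: 6p − 7 = −7p ⇒ 13p = 7 ⇒ p = 7/13, and the value is (6)·(7/13) − 7 = -49/13.
For the column player: with q = P(X), equating T's and B's payoffs gives 6q − 7 = −7q ⇒ q = 7/13.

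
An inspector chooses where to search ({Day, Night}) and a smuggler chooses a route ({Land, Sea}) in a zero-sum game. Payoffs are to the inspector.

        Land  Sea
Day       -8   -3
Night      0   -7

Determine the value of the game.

-14/3

Row minima: Day → -8, Night → -7; maximin = -7.
Column maxima: Land → 0, Sea → -3; minimax = -3.
-7 ≠ -3, so there is no saddle point; optimal play is mixed.
Let the inspector play Day with probability p. Expected payoff against Land: (-8)p + 0(1−p) = −8p; against Sea: (-3)p + (-7)(1−p) = 4p − 7.
Setting these equal: −8p = 4p − 7 ⇒ −12p = -7 ⇒ p = 7/12, and the value is (-8)·(7/12) = -14/3.
For the smuggler: with q = P(Land), equating Day's and Night's payoffs gives −5q − 3 = 7q − 7 ⇒ q = 1/3.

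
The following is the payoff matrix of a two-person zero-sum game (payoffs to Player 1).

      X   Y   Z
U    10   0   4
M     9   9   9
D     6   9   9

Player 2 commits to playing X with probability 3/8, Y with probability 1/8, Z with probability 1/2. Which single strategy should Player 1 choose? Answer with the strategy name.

M

Expected payoff of U: (3/8)·10 + (1/8)·0 + (1/2)·4 = 23/4.
Expected payoff of M: (3/8)·9 + (1/8)·9 + (1/2)·9 = 9.
Expected payoff of D: (3/8)·6 + (1/8)·9 + (1/2)·9 = 63/8.
The largest is 9, so Player 1's best response is M.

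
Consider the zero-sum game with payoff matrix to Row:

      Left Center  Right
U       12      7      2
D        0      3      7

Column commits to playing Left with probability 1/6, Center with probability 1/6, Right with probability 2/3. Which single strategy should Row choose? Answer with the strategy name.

Expected payoff of U: (1/6)·12 + (1/6)·7 + (2/3)·2 = 9/2.
Expected payoff of D: (1/6)·0 + (1/6)·3 + (2/3)·7 = 31/6.
The largest is 31/6, so Row's best response is D.

D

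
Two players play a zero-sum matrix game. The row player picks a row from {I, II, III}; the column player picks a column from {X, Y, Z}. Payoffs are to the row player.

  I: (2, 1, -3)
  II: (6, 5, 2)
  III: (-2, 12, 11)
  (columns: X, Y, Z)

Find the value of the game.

Row minima: I → -3, II → 2, III → -2; maximin = 2.
Column maxima: X → 6, Y → 12, Z → 11; minimax = 6.
2 ≠ 6, so there is no saddle point; optimal play is mixed.
I is strictly dominated by II, so the row player never plays it.
Y is strictly dominated by Z (it gives the row player strictly more in every row), so the column player never plays it.
On the remaining 2×2 (II, III vs X, Z):
Let the row player play II with probability p. Expected payoff against X: 6p + (-2)(1−p) = 8p − 2; against Z: 2p + 11(1−p) = −9p + 11.
Setting these equal: 8p − 2 = −9p + 11 ⇒ 17p = 13 ⇒ p = 13/17, and the value is (8)·(13/17) − 2 = 70/17.
For the column player: with q = P(X), equating II's and III's payoffs gives 4q + 2 = −13q + 11 ⇒ q = 9/17.

70/17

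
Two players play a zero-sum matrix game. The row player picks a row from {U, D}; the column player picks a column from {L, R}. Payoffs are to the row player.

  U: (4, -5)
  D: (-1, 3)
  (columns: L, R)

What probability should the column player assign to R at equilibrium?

5/13

Row minima: U → -5, D → -1; maximin = -1.
Column maxima: L → 4, R → 3; minimax = 3.
-1 ≠ 3, so there is no saddle point; optimal play is mixed.
Let the row player play U with probability p. Expected payoff against L: 4p + (-1)(1−p) = 5p − 1; against R: (-5)p + 3(1−p) = −8p + 3.
Setting these equal: 5p − 1 = −8p + 3 ⇒ 13p = 4 ⇒ p = 4/13, and the value is (5)·(4/13) − 1 = 7/13.
For the column player: with q = P(L), equating U's and D's payoffs gives 9q − 5 = −4q + 3 ⇒ q = 8/13.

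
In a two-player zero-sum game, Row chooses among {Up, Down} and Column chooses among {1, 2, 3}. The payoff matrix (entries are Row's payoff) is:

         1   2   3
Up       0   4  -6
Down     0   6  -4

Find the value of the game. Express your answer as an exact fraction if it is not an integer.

-4

Row minima: Up → -6, Down → -4; maximin = -4.
Column maxima: 1 → 0, 2 → 6, 3 → -4; minimax = -4.
Since maximin = minimax = -4, there is a saddle point and the value is -4.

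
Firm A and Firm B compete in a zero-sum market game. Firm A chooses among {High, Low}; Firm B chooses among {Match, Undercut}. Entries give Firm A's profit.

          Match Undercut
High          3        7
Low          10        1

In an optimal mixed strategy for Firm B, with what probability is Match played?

Row minima: High → 3, Low → 1; maximin = 3.
Column maxima: Match → 10, Undercut → 7; minimax = 7.
3 ≠ 7, so there is no saddle point; optimal play is mixed.
Let Firm A play High with probability p. Expected payoff against Match: 3p + 10(1−p) = −7p + 10; against Undercut: 7p + 1(1−p) = 6p + 1.
Setting these equal: −7p + 10 = 6p + 1 ⇒ −13p = -9 ⇒ p = 9/13, and the value is (-7)·(9/13) + 10 = 67/13.
For Firm B: with q = P(Match), equating High's and Low's payoffs gives −4q + 7 = 9q + 1 ⇒ q = 6/13.

6/13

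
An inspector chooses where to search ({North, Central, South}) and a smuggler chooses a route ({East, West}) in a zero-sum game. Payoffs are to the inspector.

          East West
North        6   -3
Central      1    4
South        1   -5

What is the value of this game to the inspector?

Row minima: North → -3, Central → 1, South → -5; maximin = 1.
Column maxima: East → 6, West → 4; minimax = 4.
1 ≠ 4, so there is no saddle point; optimal play is mixed.
South is strictly dominated by North, so the inspector never plays it.
On the remaining 2×2 (North, Central vs East, West):
Let the inspector play North with probability p. Expected payoff against East: 6p + 1(1−p) = 5p + 1; against West: (-3)p + 4(1−p) = −7p + 4.
Setting these equal: 5p + 1 = −7p + 4 ⇒ 12p = 3 ⇒ p = 1/4, and the value is (5)·(1/4) + 1 = 9/4.
For the smuggler: with q = P(East), equating North's and Central's payoffs gives 9q − 3 = −3q + 4 ⇒ q = 7/12.

9/4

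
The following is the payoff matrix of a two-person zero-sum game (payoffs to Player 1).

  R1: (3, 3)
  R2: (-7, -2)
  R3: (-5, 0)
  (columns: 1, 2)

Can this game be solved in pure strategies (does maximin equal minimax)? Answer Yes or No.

Row minima: R1 → 3, R2 → -7, R3 → -5; maximin = 3.
Column maxima: 1 → 3, 2 → 3; minimax = 3.
maximin = minimax = 3, so a saddle point exists.

Yes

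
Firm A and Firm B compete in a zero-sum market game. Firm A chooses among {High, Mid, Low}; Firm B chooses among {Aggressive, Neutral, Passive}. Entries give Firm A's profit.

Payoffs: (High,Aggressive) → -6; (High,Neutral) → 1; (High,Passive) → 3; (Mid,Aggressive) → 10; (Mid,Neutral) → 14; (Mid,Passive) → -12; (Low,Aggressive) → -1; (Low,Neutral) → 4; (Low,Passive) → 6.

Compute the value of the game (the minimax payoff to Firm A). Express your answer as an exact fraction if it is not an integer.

Row minima: High → -6, Mid → -12, Low → -1; maximin = -1.
Column maxima: Aggressive → 10, Neutral → 14, Passive → 6; minimax = 6.
-1 ≠ 6, so there is no saddle point; optimal play is mixed.
High is strictly dominated by Low, so Firm A never plays it.
Neutral is strictly dominated by Aggressive (it gives Firm A strictly more in every row), so Firm B never plays it.
On the remaining 2×2 (Mid, Low vs Aggressive, Passive):
Let Firm A play Mid with probability p. Expected payoff against Aggressive: 10p + (-1)(1−p) = 11p − 1; against Passive: (-12)p + 6(1−p) = −18p + 6.
Setting these equal: 11p − 1 = −18p + 6 ⇒ 29p = 7 ⇒ p = 7/29, and the value is (11)·(7/29) − 1 = 48/29.
For Firm B: with q = P(Aggressive), equating Mid's and Low's payoffs gives 22q − 12 = −7q + 6 ⇒ q = 18/29.

48/29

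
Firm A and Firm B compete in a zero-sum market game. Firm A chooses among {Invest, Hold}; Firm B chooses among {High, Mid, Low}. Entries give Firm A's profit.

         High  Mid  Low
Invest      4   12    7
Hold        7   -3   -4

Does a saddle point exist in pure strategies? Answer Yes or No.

No

Row minima: Invest → 4, Hold → -4; maximin = 4.
Column maxima: High → 7, Mid → 12, Low → 7; minimax = 7.
4 ≠ 7, so no pure-strategy equilibrium exists.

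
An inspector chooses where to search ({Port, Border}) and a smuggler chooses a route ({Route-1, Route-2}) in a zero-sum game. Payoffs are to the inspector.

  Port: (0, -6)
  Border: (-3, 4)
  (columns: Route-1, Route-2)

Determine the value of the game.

-18/13

Row minima: Port → -6, Border → -3; maximin = -3.
Column maxima: Route-1 → 0, Route-2 → 4; minimax = 0.
-3 ≠ 0, so there is no saddle point; optimal play is mixed.
Let the inspector play Port with probability p. Expected payoff against Route-1: 0p + (-3)(1−p) = 3p − 3; against Route-2: (-6)p + 4(1−p) = −10p + 4.
Setting these equal: 3p − 3 = −10p + 4 ⇒ 13p = 7 ⇒ p = 7/13, and the value is (3)·(7/13) − 3 = -18/13.
For the smuggler: with q = P(Route-1), equating Port's and Border's payoffs gives 6q − 6 = −7q + 4 ⇒ q = 10/13.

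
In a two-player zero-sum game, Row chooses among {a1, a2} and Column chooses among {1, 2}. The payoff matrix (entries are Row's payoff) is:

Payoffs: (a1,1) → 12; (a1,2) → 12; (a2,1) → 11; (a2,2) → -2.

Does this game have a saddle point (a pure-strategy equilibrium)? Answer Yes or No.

Row minima: a1 → 12, a2 → -2; maximin = 12.
Column maxima: 1 → 12, 2 → 12; minimax = 12.
maximin = minimax = 12, so a saddle point exists.

Yes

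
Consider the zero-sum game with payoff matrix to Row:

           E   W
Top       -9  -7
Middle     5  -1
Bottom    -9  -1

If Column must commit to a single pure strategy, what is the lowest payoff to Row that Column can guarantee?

Column maxima: E → 5, W → -1.
The smallest of these is -1.

-1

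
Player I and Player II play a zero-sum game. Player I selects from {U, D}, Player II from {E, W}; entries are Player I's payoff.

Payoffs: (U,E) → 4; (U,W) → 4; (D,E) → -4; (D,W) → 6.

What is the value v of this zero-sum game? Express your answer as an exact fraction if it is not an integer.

Row minima: U → 4, D → -4; maximin = 4.
Column maxima: E → 4, W → 6; minimax = 4.
Since maximin = minimax = 4, there is a saddle point and the value is 4.

4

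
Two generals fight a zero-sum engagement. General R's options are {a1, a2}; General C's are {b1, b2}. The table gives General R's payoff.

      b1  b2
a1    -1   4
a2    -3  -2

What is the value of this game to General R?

-1

Row minima: a1 → -1, a2 → -3; maximin = -1.
Column maxima: b1 → -1, b2 → 4; minimax = -1.
Since maximin = minimax = -1, there is a saddle point and the value is -1.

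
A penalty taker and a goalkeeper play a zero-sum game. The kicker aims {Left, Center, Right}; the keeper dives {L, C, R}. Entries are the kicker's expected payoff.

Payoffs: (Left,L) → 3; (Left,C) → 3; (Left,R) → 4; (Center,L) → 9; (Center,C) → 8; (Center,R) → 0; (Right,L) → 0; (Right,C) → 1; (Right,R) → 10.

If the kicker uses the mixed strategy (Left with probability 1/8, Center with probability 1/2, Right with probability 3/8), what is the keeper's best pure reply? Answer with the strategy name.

If the keeper plays L, the kicker's expected payoff is (1/8)·3 + (1/2)·9 + (3/8)·0 = 39/8.
If the keeper plays C, the kicker's expected payoff is (1/8)·3 + (1/2)·8 + (3/8)·1 = 19/4.
If the keeper plays R, the kicker's expected payoff is (1/8)·4 + (1/2)·0 + (3/8)·10 = 17/4.
The keeper minimizes the kicker's payoff; the smallest is 17/4, so the best response is R.

R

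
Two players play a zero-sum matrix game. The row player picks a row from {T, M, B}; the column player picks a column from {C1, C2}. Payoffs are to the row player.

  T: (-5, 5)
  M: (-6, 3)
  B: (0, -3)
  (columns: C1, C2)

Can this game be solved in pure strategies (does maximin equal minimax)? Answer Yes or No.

Row minima: T → -5, M → -6, B → -3; maximin = -3.
Column maxima: C1 → 0, C2 → 5; minimax = 0.
-3 ≠ 0, so no pure-strategy equilibrium exists.

No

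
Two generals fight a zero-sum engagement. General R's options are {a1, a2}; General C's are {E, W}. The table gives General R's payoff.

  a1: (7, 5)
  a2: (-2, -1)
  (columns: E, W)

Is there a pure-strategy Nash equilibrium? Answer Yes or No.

Yes

Row minima: a1 → 5, a2 → -2; maximin = 5.
Column maxima: E → 7, W → 5; minimax = 5.
maximin = minimax = 5, so a saddle point exists.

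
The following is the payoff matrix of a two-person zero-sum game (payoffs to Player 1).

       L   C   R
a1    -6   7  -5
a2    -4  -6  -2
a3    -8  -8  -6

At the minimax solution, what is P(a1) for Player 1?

2/15

Row minima: a1 → -6, a2 → -6, a3 → -8; maximin = -6.
Column maxima: L → -4, C → 7, R → -2; minimax = -4.
-6 ≠ -4, so there is no saddle point; optimal play is mixed.
a3 is strictly dominated by a1, so Player 1 never plays it.
R is strictly dominated by L (it gives Player 1 strictly more in every row), so Player 2 never plays it.
On the remaining 2×2 (a1, a2 vs L, C):
Let Player 1 play a1 with probability p. Expected payoff against L: (-6)p + (-4)(1−p) = −2p − 4; against C: 7p + (-6)(1−p) = 13p − 6.
Setting these equal: −2p − 4 = 13p − 6 ⇒ −15p = -2 ⇒ p = 2/15, and the value is (-2)·(2/15) − 4 = -64/15.
For Player 2: with q = P(L), equating a1's and a2's payoffs gives −13q + 7 = 2q − 6 ⇒ q = 13/15.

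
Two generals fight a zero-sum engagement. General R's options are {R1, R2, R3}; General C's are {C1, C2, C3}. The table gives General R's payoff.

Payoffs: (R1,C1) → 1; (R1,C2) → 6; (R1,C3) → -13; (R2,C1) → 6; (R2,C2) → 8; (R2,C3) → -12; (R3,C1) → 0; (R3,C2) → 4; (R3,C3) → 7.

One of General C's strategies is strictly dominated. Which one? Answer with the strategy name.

C2

C1 holds General R's payoff strictly below C2 in every row: 1 < 6, 6 < 8, 0 < 4.
So C2 is strictly dominated for General C.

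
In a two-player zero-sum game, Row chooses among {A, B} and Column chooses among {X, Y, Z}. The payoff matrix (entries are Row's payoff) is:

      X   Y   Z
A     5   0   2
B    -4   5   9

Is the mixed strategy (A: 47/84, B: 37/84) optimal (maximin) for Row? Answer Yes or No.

Against X this mix gives (47/84)·5 + (37/84)·(-4) = 29/28.
Against Y this mix gives (47/84)·0 + (37/84)·5 = 185/84.
Against Z this mix gives (47/84)·2 + (37/84)·9 = 61/12.
Column will play X, holding Row to 29/28. Shifting weight toward the row that does better against X would raise this floor (the equalizing mix achieves 25/14 against both X and Y), so the proposed strategy is not optimal.

No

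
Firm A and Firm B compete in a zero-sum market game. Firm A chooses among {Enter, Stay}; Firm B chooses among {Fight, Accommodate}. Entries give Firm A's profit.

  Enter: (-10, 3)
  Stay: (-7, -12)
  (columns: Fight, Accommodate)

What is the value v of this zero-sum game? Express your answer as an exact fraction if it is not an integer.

Row minima: Enter → -10, Stay → -12; maximin = -10.
Column maxima: Fight → -7, Accommodate → 3; minimax = -7.
-10 ≠ -7, so there is no saddle point; optimal play is mixed.
Let Firm A play Enter with probability p. Expected payoff against Fight: (-10)p + (-7)(1−p) = −3p − 7; against Accommodate: 3p + (-12)(1−p) = 15p − 12.
Setting these equal: −3p − 7 = 15p − 12 ⇒ −18p = -5 ⇒ p = 5/18, and the value is (-3)·(5/18) − 7 = -47/6.
For Firm B: with q = P(Fight), equating Enter's and Stay's payoffs gives −13q + 3 = 5q − 12 ⇒ q = 5/6.

-47/6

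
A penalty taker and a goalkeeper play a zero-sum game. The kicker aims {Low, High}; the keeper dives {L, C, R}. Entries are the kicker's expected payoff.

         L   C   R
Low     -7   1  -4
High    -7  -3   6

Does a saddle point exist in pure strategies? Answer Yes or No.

Yes

Row minima: Low → -7, High → -7; maximin = -7.
Column maxima: L → -7, C → 1, R → 6; minimax = -7.
maximin = minimax = -7, so a saddle point exists.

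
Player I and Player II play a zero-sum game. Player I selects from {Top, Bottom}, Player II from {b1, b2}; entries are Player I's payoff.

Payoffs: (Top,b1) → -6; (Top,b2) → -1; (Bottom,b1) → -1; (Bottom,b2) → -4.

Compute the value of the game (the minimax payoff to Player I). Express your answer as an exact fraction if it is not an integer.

Row minima: Top → -6, Bottom → -4; maximin = -4.
Column maxima: b1 → -1, b2 → -1; minimax = -1.
-4 ≠ -1, so there is no saddle point; optimal play is mixed.
Let Player I play Top with probability p. Expected payoff against b1: (-6)p + (-1)(1−p) = −5p − 1; against b2: (-1)p + (-4)(1−p) = 3p − 4.
Setting these equal: −5p − 1 = 3p − 4 ⇒ −8p = -3 ⇒ p = 3/8, and the value is (-5)·(3/8) − 1 = -23/8.
For Player II: with q = P(b1), equating Top's and Bottom's payoffs gives −5q − 1 = 3q − 4 ⇒ q = 3/8.

-23/8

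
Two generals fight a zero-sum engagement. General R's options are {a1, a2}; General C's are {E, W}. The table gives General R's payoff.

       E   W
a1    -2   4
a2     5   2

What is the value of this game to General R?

Row minima: a1 → -2, a2 → 2; maximin = 2.
Column maxima: E → 5, W → 4; minimax = 4.
2 ≠ 4, so there is no saddle point; optimal play is mixed.
Let General R play a1 with probability p. Expected payoff against E: (-2)p + 5(1−p) = −7p + 5; against W: 4p + 2(1−p) = 2p + 2.
Setting these equal: −7p + 5 = 2p + 2 ⇒ −9p = -3 ⇒ p = 1/3, and the value is (-7)·(1/3) + 5 = 8/3.
For General C: with q = P(E), equating a1's and a2's payoffs gives −6q + 4 = 3q + 2 ⇒ q = 2/9.

8/3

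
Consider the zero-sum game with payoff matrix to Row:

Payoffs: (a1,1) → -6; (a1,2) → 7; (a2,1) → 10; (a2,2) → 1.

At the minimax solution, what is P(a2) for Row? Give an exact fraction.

13/22

Row minima: a1 → -6, a2 → 1; maximin = 1.
Column maxima: 1 → 10, 2 → 7; minimax = 7.
1 ≠ 7, so there is no saddle point; optimal play is mixed.
Let Row play a1 with probability p. Expected payoff against 1: (-6)p + 10(1−p) = −16p + 10; against 2: 7p + 1(1−p) = 6p + 1.
Setting these equal: −16p + 10 = 6p + 1 ⇒ −22p = -9 ⇒ p = 9/22, and the value is (-16)·(9/22) + 10 = 38/11.
For Column: with q = P(1), equating a1's and a2's payoffs gives −13q + 7 = 9q + 1 ⇒ q = 3/11.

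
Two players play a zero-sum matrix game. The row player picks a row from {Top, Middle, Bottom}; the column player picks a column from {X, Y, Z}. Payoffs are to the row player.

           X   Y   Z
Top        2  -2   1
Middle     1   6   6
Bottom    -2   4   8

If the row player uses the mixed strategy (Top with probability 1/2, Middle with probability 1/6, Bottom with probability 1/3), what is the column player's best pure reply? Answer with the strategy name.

X

If the column player plays X, the row player's expected payoff is (1/2)·2 + (1/6)·1 + (1/3)·(-2) = 1/2.
If the column player plays Y, the row player's expected payoff is (1/2)·(-2) + (1/6)·6 + (1/3)·4 = 4/3.
If the column player plays Z, the row player's expected payoff is (1/2)·1 + (1/6)·6 + (1/3)·8 = 25/6.
The column player minimizes the row player's payoff; the smallest is 1/2, so the best response is X.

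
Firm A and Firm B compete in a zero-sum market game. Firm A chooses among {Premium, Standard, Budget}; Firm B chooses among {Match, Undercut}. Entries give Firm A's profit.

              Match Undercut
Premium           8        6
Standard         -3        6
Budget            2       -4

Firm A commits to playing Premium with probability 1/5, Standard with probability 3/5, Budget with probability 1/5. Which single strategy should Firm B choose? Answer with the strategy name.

Match

If Firm B plays Match, Firm A's expected payoff is (1/5)·8 + (3/5)·(-3) + (1/5)·2 = 1/5.
If Firm B plays Undercut, Firm A's expected payoff is (1/5)·6 + (3/5)·6 + (1/5)·(-4) = 4.
Firm B minimizes Firm A's payoff; the smallest is 1/5, so the best response is Match.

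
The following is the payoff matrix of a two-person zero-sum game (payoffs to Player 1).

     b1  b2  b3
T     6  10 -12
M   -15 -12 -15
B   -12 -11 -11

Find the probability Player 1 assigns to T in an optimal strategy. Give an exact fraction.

1/19

Row minima: T → -12, M → -15, B → -12; maximin = -12.
Column maxima: b1 → 6, b2 → 10, b3 → -11; minimax = -11.
-12 ≠ -11, so there is no saddle point; optimal play is mixed.
M is strictly dominated by T, so Player 1 never plays it.
b2 is strictly dominated by b1 (it gives Player 1 strictly more in every row), so Player 2 never plays it.
On the remaining 2×2 (T, B vs b1, b3):
Let Player 1 play T with probability p. Expected payoff against b1: 6p + (-12)(1−p) = 18p − 12; against b3: (-12)p + (-11)(1−p) = −p − 11.
Setting these equal: 18p − 12 = −p − 11 ⇒ 19p = 1 ⇒ p = 1/19, and the value is (18)·(1/19) − 12 = -210/19.
For Player 2: with q = P(b1), equating T's and B's payoffs gives 18q − 12 = −q − 11 ⇒ q = 1/19.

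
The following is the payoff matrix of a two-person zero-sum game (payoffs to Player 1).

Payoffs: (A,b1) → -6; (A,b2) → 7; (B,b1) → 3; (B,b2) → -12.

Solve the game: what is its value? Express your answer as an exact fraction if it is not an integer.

Row minima: A → -6, B → -12; maximin = -6.
Column maxima: b1 → 3, b2 → 7; minimax = 3.
-6 ≠ 3, so there is no saddle point; optimal play is mixed.
Let Player 1 play A with probability p. Expected payoff against b1: (-6)p + 3(1−p) = −9p + 3; against b2: 7p + (-12)(1−p) = 19p − 12.
Setting these equal: −9p + 3 = 19p − 12 ⇒ −28p = -15 ⇒ p = 15/28, and the value is (-9)·(15/28) + 3 = -51/28.
For Player 2: with q = P(b1), equating A's and B's payoffs gives −13q + 7 = 15q − 12 ⇒ q = 19/28.

-51/28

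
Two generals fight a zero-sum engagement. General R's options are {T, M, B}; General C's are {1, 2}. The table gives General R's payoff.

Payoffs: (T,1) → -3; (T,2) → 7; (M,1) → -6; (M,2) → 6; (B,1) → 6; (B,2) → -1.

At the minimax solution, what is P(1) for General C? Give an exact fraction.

8/17

Row minima: T → -3, M → -6, B → -1; maximin = -1.
Column maxima: 1 → 6, 2 → 7; minimax = 6.
-1 ≠ 6, so there is no saddle point; optimal play is mixed.
M is strictly dominated by T, so General R never plays it.
On the remaining 2×2 (T, B vs 1, 2):
Let General R play T with probability p. Expected payoff against 1: (-3)p + 6(1−p) = −9p + 6; against 2: 7p + (-1)(1−p) = 8p − 1.
Setting these equal: −9p + 6 = 8p − 1 ⇒ −17p = -7 ⇒ p = 7/17, and the value is (-9)·(7/17) + 6 = 39/17.
For General C: with q = P(1), equating T's and B's payoffs gives −10q + 7 = 7q − 1 ⇒ q = 8/17.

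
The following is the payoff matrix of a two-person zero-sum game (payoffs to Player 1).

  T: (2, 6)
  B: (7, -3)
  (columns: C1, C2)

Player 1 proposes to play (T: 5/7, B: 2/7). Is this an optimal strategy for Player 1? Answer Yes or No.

Yes

Against C1 this mix gives (5/7)·2 + (2/7)·7 = 24/7.
Against C2 this mix gives (5/7)·6 + (2/7)·(-3) = 24/7.
All of Player 2's active replies (C1, C2) yield 24/7, and no column does worse for Player 1. The mix makes Player 2 indifferent and guarantees 24/7, so it is optimal.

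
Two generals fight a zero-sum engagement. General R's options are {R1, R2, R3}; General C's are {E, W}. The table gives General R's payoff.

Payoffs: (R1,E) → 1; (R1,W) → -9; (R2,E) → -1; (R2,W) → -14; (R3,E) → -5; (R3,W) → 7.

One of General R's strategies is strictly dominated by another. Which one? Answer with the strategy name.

R2

R1 gives a strictly higher payoff than R2 against every column: 1 > -1, -9 > -14.
So R2 is strictly dominated and General R never plays it.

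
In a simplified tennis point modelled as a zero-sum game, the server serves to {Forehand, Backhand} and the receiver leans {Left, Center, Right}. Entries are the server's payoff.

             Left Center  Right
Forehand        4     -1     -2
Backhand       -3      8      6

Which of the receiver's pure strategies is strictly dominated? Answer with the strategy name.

Center

Right holds the server's payoff strictly below Center in every row: -2 < -1, 6 < 8.
So Center is strictly dominated for the receiver.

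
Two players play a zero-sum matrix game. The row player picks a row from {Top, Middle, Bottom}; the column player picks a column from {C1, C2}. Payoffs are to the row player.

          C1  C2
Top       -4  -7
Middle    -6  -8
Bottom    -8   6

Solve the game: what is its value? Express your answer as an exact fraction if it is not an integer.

-80/17

Row minima: Top → -7, Middle → -8, Bottom → -8; maximin = -7.
Column maxima: C1 → -4, C2 → 6; minimax = -4.
-7 ≠ -4, so there is no saddle point; optimal play is mixed.
Middle is strictly dominated by Top, so the row player never plays it.
On the remaining 2×2 (Top, Bottom vs C1, C2):
Let the row player play Top with probability p. Expected payoff against C1: (-4)p + (-8)(1−p) = 4p − 8; against C2: (-7)p + 6(1−p) = −13p + 6.
Setting these equal: 4p − 8 = −13p + 6 ⇒ 17p = 14 ⇒ p = 14/17, and the value is (4)·(14/17) − 8 = -80/17.
For the column player: with q = P(C1), equating Top's and Bottom's payoffs gives 3q − 7 = −14q + 6 ⇒ q = 13/17.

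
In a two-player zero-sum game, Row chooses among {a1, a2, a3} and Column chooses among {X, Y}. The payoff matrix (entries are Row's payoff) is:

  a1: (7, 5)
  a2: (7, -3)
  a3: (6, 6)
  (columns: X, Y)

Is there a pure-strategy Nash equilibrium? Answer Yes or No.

Row minima: a1 → 5, a2 → -3, a3 → 6; maximin = 6.
Column maxima: X → 7, Y → 6; minimax = 6.
maximin = minimax = 6, so a saddle point exists.

Yes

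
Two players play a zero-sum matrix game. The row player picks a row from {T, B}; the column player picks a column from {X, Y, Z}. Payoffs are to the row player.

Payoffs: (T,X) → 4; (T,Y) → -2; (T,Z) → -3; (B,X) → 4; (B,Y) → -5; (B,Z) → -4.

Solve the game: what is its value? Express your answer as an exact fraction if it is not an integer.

Row minima: T → -3, B → -5; maximin = -3.
Column maxima: X → 4, Y → -2, Z → -3; minimax = -3.
Since maximin = minimax = -3, there is a saddle point and the value is -3.

-3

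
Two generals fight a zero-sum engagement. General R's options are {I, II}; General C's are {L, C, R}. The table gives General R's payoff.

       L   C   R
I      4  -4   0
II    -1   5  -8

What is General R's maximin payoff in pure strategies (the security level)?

Row minima: I → -4, II → -8.
The best of these is -4.

-4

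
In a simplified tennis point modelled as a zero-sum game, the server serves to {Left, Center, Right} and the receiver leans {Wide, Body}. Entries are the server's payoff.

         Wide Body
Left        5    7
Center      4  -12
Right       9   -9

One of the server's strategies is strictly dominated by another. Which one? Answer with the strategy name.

Center

Left gives a strictly higher payoff than Center against every column: 5 > 4, 7 > -12.
So Center is strictly dominated and the server never plays it.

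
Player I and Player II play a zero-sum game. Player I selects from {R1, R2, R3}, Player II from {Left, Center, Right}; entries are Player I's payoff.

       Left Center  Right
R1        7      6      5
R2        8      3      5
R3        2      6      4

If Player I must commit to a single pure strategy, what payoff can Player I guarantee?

Row minima: R1 → 5, R2 → 3, R3 → 2.
The best of these is 5.

5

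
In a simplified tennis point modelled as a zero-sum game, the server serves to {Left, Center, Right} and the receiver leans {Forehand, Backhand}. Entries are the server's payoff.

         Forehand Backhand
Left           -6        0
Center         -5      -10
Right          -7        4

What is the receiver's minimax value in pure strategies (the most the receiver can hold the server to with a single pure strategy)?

Column maxima: Forehand → -5, Backhand → 4.
The smallest of these is -5.

-5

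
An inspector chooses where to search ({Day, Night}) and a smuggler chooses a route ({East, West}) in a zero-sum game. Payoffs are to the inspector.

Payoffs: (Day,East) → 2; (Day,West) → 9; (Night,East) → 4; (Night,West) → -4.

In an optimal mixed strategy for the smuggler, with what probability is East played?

Row minima: Day → 2, Night → -4; maximin = 2.
Column maxima: East → 4, West → 9; minimax = 4.
2 ≠ 4, so there is no saddle point; optimal play is mixed.
Let the inspector play Day with probability p. Expected payoff against East: 2p + 4(1−p) = −2p + 4; against West: 9p + (-4)(1−p) = 13p − 4.
Setting these equal: −2p + 4 = 13p − 4 ⇒ −15p = -8 ⇒ p = 8/15, and the value is (-2)·(8/15) + 4 = 44/15.
For the smuggler: with q = P(East), equating Day's and Night's payoffs gives −7q + 9 = 8q − 4 ⇒ q = 13/15.

13/15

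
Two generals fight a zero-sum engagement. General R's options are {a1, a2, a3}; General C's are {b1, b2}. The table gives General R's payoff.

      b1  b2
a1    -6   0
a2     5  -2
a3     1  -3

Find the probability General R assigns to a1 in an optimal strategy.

Row minima: a1 → -6, a2 → -2, a3 → -3; maximin = -2.
Column maxima: b1 → 5, b2 → 0; minimax = 0.
-2 ≠ 0, so there is no saddle point; optimal play is mixed.
a3 is strictly dominated by a2, so General R never plays it.
On the remaining 2×2 (a1, a2 vs b1, b2):
Let General R play a1 with probability p. Expected payoff against b1: (-6)p + 5(1−p) = −11p + 5; against b2: 0p + (-2)(1−p) = 2p − 2.
Setting these equal: −11p + 5 = 2p − 2 ⇒ −13p = -7 ⇒ p = 7/13, and the value is (-11)·(7/13) + 5 = -12/13.
For General C: with q = P(b1), equating a1's and a2's payoffs gives −6q = 7q − 2 ⇒ q = 2/13.

7/13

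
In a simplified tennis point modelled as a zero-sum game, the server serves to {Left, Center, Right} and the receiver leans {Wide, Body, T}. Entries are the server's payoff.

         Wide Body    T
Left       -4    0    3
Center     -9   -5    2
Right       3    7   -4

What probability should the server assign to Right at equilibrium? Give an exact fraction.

1/2

Row minima: Left → -4, Center → -9, Right → -4; maximin = -4.
Column maxima: Wide → 3, Body → 7, T → 3; minimax = 3.
-4 ≠ 3, so there is no saddle point; optimal play is mixed.
Center is strictly dominated by Left, so the server never plays it.
Body is strictly dominated by Wide (it gives the server strictly more in every row), so the receiver never plays it.
On the remaining 2×2 (Left, Right vs Wide, T):
Let the server play Left with probability p. Expected payoff against Wide: (-4)p + 3(1−p) = −7p + 3; against T: 3p + (-4)(1−p) = 7p − 4.
Setting these equal: −7p + 3 = 7p − 4 ⇒ −14p = -7 ⇒ p = 1/2, and the value is (-7)·(1/2) + 3 = -1/2.
For the receiver: with q = P(Wide), equating Left's and Right's payoffs gives −7q + 3 = 7q − 4 ⇒ q = 1/2.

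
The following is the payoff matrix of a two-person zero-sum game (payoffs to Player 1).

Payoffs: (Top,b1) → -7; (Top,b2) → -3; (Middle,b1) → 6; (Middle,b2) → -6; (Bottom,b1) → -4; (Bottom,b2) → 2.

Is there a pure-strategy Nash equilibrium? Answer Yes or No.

No

Row minima: Top → -7, Middle → -6, Bottom → -4; maximin = -4.
Column maxima: b1 → 6, b2 → 2; minimax = 2.
-4 ≠ 2, so no pure-strategy equilibrium exists.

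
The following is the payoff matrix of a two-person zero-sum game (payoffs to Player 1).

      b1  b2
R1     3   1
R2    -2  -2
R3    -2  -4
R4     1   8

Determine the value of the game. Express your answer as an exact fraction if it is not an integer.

Row minima: R1 → 1, R2 → -2, R3 → -4, R4 → 1; maximin = 1.
Column maxima: b1 → 3, b2 → 8; minimax = 3.
1 ≠ 3, so there is no saddle point; optimal play is mixed.
R2 is strictly dominated by R1, so Player 1 never plays it.
R3 is strictly dominated by R1, so Player 1 never plays it.
On the remaining 2×2 (R1, R4 vs b1, b2):
Let Player 1 play R1 with probability p. Expected payoff against b1: 3p + 1(1−p) = 2p + 1; against b2: 1p + 8(1−p) = −7p + 8.
Setting these equal: 2p + 1 = −7p + 8 ⇒ 9p = 7 ⇒ p = 7/9, and the value is (2)·(7/9) + 1 = 23/9.
For Player 2: with q = P(b1), equating R1's and R4's payoffs gives 2q + 1 = −7q + 8 ⇒ q = 7/9.

23/9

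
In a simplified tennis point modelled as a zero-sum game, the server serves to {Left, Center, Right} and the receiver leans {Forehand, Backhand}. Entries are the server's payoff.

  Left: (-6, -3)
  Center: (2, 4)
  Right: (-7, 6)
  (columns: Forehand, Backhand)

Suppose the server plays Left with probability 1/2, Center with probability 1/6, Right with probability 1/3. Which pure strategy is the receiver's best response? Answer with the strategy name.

Forehand

If the receiver plays Forehand, the server's expected payoff is (1/2)·(-6) + (1/6)·2 + (1/3)·(-7) = -5.
If the receiver plays Backhand, the server's expected payoff is (1/2)·(-3) + (1/6)·4 + (1/3)·6 = 7/6.
The receiver minimizes the server's payoff; the smallest is -5, so the best response is Forehand.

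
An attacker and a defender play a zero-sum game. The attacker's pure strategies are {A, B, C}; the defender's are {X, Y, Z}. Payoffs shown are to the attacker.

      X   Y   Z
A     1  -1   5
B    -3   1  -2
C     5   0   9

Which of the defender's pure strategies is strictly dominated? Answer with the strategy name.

X holds the attacker's payoff strictly below Z in every row: 1 < 5, -3 < -2, 5 < 9.
So Z is strictly dominated for the defender.

Z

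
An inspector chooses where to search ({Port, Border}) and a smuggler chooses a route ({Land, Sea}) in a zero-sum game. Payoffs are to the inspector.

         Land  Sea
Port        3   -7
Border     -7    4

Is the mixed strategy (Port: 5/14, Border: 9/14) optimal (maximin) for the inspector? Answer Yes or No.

Against Land this mix gives (5/14)·3 + (9/14)·(-7) = -24/7.
Against Sea this mix gives (5/14)·(-7) + (9/14)·4 = 1/14.
The smuggler will play Land, holding the inspector to -24/7. Shifting weight toward the row that does better against Land would raise this floor (the equalizing mix achieves -37/21 against both Land and Sea), so the proposed strategy is not optimal.

No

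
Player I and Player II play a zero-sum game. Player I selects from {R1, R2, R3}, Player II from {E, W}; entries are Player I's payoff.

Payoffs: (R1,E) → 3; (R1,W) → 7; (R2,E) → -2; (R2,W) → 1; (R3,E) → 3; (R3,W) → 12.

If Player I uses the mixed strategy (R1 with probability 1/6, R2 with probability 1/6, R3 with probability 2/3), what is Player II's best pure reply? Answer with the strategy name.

E

If Player II plays E, Player I's expected payoff is (1/6)·3 + (1/6)·(-2) + (2/3)·3 = 13/6.
If Player II plays W, Player I's expected payoff is (1/6)·7 + (1/6)·1 + (2/3)·12 = 28/3.
Player II minimizes Player I's payoff; the smallest is 13/6, so the best response is E.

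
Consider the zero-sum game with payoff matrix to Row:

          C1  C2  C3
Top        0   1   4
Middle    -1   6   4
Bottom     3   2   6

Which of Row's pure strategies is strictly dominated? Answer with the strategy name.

Top

Bottom gives a strictly higher payoff than Top against every column: 3 > 0, 2 > 1, 6 > 4.
So Top is strictly dominated and Row never plays it.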